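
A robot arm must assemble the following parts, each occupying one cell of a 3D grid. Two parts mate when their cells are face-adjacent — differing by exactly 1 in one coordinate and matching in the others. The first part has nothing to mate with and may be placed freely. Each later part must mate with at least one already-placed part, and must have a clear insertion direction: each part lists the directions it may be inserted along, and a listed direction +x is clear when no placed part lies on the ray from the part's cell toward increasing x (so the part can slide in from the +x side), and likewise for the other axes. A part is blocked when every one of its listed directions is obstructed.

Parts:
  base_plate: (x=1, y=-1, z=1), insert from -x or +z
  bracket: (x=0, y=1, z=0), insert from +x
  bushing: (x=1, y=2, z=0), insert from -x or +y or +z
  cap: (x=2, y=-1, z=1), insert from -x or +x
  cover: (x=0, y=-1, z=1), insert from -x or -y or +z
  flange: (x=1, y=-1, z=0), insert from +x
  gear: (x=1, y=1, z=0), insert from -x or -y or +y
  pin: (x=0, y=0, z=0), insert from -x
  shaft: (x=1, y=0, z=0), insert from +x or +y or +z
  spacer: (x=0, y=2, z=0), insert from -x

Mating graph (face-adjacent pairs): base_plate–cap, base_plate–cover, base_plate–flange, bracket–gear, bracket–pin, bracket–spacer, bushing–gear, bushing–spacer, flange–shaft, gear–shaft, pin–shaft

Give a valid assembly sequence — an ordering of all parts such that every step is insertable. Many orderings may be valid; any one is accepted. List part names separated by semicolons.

spacer; bracket; gear; pin; bushing; shaft; flange; base_plate; cover; cap

1. spacer@(0, 2, 0) [-x clear] — {spacer}
2. bracket@(0, 1, 0) [+x clear] — {bracket, spacer}
3. gear@(1, 1, 0) [-y clear] — {bracket, gear, spacer}
4. pin@(0, 0, 0) [-x clear] — {bracket, gear, pin, spacer}
5. bushing@(1, 2, 0) [+y clear] — {bracket, bushing, gear, pin, spacer}
6. shaft@(1, 0, 0) [+x clear] — {bracket, bushing, gear, pin, shaft, spacer}
7. flange@(1, -1, 0) [+x clear] — {bracket, bushing, flange, gear, pin, shaft, spacer}
8. base_plate@(1, -1, 1) [-x clear] — {base_plate, bracket, bushing, flange, gear, pin, shaft, spacer}
9. cover@(0, -1, 1) [-x clear] — {base_plate, bracket, bushing, cover, flange, gear, pin, shaft, spacer}
10. cap@(2, -1, 1) [+x clear] — {base_plate, bracket, bushing, cap, cover, flange, gear, pin, shaft, spacer}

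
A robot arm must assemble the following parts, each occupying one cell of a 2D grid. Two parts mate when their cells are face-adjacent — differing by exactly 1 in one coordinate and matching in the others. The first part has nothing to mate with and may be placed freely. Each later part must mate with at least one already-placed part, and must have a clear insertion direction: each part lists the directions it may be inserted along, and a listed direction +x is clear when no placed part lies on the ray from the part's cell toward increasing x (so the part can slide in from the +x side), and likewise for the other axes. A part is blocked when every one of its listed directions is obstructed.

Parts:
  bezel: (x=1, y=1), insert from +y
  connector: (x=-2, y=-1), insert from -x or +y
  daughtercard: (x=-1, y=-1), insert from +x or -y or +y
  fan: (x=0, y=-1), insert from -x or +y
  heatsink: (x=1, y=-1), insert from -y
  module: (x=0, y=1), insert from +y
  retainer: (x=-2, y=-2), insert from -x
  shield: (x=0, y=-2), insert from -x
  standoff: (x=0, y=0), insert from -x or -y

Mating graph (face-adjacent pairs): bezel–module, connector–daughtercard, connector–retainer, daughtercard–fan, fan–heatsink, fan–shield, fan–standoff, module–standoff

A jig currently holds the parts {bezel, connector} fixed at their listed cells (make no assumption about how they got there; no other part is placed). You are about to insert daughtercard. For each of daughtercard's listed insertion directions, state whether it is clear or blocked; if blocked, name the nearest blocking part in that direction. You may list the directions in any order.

+x: ray from daughtercard(-1, -1) has no placed part ⇒ clear
-y: ray from daughtercard(-1, -1) has no placed part ⇒ clear
+y: ray from daughtercard(-1, -1) has no placed part ⇒ clear

+x: clear; +y: clear; -y: clear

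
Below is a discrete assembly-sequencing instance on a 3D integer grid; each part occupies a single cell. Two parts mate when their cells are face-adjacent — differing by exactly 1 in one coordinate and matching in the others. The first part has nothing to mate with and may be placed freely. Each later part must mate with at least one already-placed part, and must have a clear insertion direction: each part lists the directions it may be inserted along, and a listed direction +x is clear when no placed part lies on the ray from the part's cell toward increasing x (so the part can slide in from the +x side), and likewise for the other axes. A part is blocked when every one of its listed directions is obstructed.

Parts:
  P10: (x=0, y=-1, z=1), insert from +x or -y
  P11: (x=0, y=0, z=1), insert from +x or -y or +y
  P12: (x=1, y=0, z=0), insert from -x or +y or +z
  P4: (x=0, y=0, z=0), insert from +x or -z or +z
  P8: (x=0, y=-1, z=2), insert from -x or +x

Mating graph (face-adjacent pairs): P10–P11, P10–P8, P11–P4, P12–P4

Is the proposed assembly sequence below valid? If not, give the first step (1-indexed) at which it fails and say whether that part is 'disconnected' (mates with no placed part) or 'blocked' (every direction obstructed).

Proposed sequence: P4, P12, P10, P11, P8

Invalid at step 3 (disconnected)

1. P4@(0, 0, 0) [+x clear] — {P4}
2. P12@(1, 0, 0) [+y clear] — {P12, P4}
3. P10@(0, -1, 1) — no placed neighbour ⇒ disconnected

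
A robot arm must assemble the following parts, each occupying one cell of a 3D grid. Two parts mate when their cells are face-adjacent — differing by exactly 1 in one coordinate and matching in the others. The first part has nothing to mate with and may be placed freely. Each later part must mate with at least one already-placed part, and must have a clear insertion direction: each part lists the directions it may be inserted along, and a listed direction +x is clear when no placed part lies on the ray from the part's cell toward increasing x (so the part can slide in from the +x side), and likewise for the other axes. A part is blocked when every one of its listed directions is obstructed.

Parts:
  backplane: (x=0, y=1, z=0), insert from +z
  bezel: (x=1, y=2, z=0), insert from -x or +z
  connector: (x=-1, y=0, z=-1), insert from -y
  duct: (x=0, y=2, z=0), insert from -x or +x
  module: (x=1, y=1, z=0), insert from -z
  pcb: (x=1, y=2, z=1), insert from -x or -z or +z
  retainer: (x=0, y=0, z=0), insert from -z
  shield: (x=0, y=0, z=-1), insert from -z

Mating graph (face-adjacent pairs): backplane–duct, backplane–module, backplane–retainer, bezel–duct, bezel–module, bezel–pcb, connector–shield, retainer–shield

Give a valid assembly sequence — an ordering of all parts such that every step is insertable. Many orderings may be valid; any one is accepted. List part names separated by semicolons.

pcb; bezel; module; duct; backplane; retainer; shield; connector

1. pcb@(1, 2, 1) [-x clear] — {pcb}
2. bezel@(1, 2, 0) [-x clear] — {bezel, pcb}
3. module@(1, 1, 0) [-z clear] — {bezel, module, pcb}
4. duct@(0, 2, 0) [-x clear] — {bezel, duct, module, pcb}
5. backplane@(0, 1, 0) [+z clear] — {backplane, bezel, duct, module, pcb}
6. retainer@(0, 0, 0) [-z clear] — {backplane, bezel, duct, module, pcb, retainer}
7. shield@(0, 0, -1) [-z clear] — {backplane, bezel, duct, module, pcb, retainer, shield}
8. connector@(-1, 0, -1) [-y clear] — {backplane, bezel, connector, duct, module, pcb, retainer, shield}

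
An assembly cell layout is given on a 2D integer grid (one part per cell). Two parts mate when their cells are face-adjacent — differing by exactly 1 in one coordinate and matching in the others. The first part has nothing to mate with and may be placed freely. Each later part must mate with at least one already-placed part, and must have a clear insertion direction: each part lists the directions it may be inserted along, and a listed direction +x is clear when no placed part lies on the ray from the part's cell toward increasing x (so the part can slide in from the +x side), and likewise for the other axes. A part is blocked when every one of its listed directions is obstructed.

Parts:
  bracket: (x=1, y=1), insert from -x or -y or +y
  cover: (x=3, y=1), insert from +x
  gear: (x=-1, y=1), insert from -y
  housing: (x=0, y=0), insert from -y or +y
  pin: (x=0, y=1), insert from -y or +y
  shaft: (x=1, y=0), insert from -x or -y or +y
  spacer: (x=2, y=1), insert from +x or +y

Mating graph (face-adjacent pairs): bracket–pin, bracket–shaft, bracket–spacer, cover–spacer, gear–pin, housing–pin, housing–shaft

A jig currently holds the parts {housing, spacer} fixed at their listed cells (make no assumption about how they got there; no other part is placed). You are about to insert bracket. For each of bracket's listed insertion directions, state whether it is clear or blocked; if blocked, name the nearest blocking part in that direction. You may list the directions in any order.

+y: clear; -x: clear; -y: clear

-x: ray from bracket(1, 1) has no placed part ⇒ clear
-y: ray from bracket(1, 1) has no placed part ⇒ clear
+y: ray from bracket(1, 1) has no placed part ⇒ clear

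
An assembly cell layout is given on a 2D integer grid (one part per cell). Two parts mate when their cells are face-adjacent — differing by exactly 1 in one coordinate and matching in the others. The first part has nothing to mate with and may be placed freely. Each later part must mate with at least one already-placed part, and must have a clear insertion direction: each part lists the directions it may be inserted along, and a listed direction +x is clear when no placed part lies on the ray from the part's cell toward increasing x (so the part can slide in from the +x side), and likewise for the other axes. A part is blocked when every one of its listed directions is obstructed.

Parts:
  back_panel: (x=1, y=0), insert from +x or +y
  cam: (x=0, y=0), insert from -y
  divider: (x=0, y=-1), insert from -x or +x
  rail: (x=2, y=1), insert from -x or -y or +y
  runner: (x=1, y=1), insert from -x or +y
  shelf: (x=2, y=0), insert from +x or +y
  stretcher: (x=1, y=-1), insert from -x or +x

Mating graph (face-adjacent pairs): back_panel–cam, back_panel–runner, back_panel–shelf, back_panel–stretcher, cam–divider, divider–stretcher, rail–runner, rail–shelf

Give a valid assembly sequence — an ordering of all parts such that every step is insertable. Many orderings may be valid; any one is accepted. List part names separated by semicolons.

cam; divider; back_panel; shelf; rail; runner; stretcher

1. cam@(0, 0) [-y clear] — {cam}
2. divider@(0, -1) [-x clear] — {cam, divider}
3. back_panel@(1, 0) [+x clear] — {back_panel, cam, divider}
4. shelf@(2, 0) [+x clear] — {back_panel, cam, divider, shelf}
5. rail@(2, 1) [-x clear] — {back_panel, cam, divider, rail, shelf}
6. runner@(1, 1) [-x clear] — {back_panel, cam, divider, rail, runner, shelf}
7. stretcher@(1, -1) [+x clear] — {back_panel, cam, divider, rail, runner, shelf, stretcher}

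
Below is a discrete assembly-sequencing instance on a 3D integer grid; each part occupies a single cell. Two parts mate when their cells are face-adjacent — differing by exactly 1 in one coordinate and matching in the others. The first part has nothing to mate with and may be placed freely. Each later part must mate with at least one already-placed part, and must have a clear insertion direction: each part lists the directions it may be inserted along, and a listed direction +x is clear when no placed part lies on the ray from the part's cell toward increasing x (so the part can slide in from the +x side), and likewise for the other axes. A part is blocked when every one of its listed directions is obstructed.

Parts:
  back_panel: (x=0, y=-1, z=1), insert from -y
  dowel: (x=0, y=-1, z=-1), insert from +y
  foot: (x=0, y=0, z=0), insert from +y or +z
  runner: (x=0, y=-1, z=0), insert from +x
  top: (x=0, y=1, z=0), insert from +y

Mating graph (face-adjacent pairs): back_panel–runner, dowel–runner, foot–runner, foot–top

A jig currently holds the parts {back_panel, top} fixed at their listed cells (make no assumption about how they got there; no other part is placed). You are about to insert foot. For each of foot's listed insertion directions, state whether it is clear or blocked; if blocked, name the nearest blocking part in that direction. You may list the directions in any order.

+y: nearest on ray is top@(0, 1, 0) ⇒ blocked
+z: ray from foot(0, 0, 0) has no placed part ⇒ clear

+y: blocked by top; +z: clear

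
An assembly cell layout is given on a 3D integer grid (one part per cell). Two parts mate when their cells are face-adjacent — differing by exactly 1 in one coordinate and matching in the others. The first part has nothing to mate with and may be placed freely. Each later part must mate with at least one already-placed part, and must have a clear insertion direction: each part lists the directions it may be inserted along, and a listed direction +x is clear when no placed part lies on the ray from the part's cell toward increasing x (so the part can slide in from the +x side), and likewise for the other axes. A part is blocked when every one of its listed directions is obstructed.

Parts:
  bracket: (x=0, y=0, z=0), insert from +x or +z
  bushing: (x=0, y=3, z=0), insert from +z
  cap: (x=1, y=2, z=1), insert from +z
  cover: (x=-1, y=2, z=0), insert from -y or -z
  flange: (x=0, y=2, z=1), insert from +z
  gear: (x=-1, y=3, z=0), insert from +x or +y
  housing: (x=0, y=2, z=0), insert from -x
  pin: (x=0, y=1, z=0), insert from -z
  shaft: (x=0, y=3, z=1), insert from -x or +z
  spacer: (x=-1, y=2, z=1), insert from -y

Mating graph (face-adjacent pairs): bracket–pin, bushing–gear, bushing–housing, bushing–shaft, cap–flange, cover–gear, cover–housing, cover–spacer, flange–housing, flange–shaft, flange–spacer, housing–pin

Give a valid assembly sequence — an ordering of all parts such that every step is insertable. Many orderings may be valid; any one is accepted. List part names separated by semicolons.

1. housing@(0, 2, 0) [-x clear] — {housing}
2. cover@(-1, 2, 0) [-y clear] — {cover, housing}
3. spacer@(-1, 2, 1) [-y clear] — {cover, housing, spacer}
4. pin@(0, 1, 0) [-z clear] — {cover, housing, pin, spacer}
5. bushing@(0, 3, 0) [+z clear] — {bushing, cover, housing, pin, spacer}
6. shaft@(0, 3, 1) [-x clear] — {bushing, cover, housing, pin, shaft, spacer}
7. flange@(0, 2, 1) [+z clear] — {bushing, cover, flange, housing, pin, shaft, spacer}
8. gear@(-1, 3, 0) [+y clear] — {bushing, cover, flange, gear, housing, pin, shaft, spacer}
9. cap@(1, 2, 1) [+z clear] — {bushing, cap, cover, flange, gear, housing, pin, shaft, spacer}
10. bracket@(0, 0, 0) [+x clear] — {bracket, bushing, cap, cover, flange, gear, housing, pin, shaft, spacer}

housing; cover; spacer; pin; bushing; shaft; flange; gear; cap; bracket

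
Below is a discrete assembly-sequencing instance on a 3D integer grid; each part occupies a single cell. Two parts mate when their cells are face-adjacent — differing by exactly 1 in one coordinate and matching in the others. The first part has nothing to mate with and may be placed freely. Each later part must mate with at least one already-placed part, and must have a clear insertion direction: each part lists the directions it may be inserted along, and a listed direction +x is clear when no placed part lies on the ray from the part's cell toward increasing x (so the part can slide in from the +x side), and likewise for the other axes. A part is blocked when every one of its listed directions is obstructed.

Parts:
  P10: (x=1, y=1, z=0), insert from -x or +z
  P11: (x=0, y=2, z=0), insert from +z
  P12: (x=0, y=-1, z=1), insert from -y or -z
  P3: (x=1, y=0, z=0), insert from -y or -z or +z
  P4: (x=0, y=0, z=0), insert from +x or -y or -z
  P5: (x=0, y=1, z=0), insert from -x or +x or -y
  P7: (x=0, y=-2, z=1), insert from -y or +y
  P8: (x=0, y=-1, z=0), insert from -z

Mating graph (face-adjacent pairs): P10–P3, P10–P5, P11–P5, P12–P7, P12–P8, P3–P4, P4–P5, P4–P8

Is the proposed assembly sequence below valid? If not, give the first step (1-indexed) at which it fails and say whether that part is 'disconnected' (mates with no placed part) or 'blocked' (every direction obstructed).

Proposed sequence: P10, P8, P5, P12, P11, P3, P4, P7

Invalid at step 2 (disconnected)

1. P10@(1, 1, 0) [-x clear] — {P10}
2. P8@(0, -1, 0) — no placed neighbour ⇒ disconnected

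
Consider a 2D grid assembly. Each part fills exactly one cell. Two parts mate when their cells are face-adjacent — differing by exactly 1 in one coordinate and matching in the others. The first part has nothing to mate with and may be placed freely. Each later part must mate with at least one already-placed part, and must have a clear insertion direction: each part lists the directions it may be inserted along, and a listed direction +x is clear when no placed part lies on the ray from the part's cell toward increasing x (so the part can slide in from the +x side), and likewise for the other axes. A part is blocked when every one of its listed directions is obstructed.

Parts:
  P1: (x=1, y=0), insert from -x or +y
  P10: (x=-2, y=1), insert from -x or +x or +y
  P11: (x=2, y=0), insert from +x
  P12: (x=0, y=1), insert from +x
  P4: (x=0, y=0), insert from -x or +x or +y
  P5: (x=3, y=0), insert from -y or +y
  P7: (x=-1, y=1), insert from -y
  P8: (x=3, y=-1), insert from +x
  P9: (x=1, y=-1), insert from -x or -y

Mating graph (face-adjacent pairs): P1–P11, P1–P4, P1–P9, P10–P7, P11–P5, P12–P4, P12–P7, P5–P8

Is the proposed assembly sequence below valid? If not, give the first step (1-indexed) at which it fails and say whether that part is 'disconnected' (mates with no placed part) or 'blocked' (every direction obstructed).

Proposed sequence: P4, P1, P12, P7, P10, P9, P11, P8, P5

Invalid at step 8 (disconnected)

1. P4@(0, 0) [-x clear] — {P4}
2. P1@(1, 0) [+y clear] — {P1, P4}
3. P12@(0, 1) [+x clear] — {P1, P12, P4}
4. P7@(-1, 1) [-y clear] — {P1, P12, P4, P7}
5. P10@(-2, 1) [-x clear] — {P1, P10, P12, P4, P7}
6. P9@(1, -1) [-x clear] — {P1, P10, P12, P4, P7, P9}
7. P11@(2, 0) [+x clear] — {P1, P10, P11, P12, P4, P7, P9}
8. P8@(3, -1) — no placed neighbour ⇒ disconnected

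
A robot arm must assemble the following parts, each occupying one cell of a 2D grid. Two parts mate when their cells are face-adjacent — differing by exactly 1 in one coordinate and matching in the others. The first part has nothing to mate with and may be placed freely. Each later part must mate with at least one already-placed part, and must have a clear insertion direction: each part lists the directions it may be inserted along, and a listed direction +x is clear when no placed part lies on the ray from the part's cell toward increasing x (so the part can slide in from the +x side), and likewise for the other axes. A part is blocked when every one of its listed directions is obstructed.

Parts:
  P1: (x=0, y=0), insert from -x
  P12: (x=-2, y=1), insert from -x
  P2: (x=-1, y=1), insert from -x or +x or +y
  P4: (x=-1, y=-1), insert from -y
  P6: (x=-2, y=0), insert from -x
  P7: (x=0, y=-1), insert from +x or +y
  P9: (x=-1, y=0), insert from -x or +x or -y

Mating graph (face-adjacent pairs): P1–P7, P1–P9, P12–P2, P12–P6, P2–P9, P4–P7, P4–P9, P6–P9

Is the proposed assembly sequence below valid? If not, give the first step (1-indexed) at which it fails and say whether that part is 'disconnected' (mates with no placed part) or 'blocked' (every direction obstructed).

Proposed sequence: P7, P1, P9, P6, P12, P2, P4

1. P7@(0, -1) [+x clear] — {P7}
2. P1@(0, 0) [-x clear] — {P1, P7}
3. P9@(-1, 0) [-x clear] — {P1, P7, P9}
4. P6@(-2, 0) [-x clear] — {P1, P6, P7, P9}
5. P12@(-2, 1) [-x clear] — {P1, P12, P6, P7, P9}
6. P2@(-1, 1) [+x clear] — {P1, P12, P2, P6, P7, P9}
7. P4@(-1, -1) [-y clear] — {P1, P12, P2, P4, P6, P7, P9}

Valid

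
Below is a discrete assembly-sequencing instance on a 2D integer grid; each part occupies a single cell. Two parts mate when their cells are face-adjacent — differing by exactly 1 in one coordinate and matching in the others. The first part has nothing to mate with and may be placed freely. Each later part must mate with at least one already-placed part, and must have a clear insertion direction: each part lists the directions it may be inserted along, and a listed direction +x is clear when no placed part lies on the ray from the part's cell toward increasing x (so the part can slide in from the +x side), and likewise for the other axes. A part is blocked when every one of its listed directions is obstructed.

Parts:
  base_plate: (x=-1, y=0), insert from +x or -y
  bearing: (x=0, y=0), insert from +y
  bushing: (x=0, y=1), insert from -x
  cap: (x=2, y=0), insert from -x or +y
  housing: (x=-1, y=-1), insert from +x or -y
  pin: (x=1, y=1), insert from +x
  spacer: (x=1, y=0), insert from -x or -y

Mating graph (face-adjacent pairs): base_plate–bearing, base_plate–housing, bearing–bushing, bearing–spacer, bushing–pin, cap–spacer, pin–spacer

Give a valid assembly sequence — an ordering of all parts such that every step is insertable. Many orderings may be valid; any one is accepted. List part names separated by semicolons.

housing; base_plate; bearing; bushing; pin; spacer; cap

1. housing@(-1, -1) [+x clear] — {housing}
2. base_plate@(-1, 0) [+x clear] — {base_plate, housing}
3. bearing@(0, 0) [+y clear] — {base_plate, bearing, housing}
4. bushing@(0, 1) [-x clear] — {base_plate, bearing, bushing, housing}
5. pin@(1, 1) [+x clear] — {base_plate, bearing, bushing, housing, pin}
6. spacer@(1, 0) [-y clear] — {base_plate, bearing, bushing, housing, pin, spacer}
7. cap@(2, 0) [+y clear] — {base_plate, bearing, bushing, cap, housing, pin, spacer}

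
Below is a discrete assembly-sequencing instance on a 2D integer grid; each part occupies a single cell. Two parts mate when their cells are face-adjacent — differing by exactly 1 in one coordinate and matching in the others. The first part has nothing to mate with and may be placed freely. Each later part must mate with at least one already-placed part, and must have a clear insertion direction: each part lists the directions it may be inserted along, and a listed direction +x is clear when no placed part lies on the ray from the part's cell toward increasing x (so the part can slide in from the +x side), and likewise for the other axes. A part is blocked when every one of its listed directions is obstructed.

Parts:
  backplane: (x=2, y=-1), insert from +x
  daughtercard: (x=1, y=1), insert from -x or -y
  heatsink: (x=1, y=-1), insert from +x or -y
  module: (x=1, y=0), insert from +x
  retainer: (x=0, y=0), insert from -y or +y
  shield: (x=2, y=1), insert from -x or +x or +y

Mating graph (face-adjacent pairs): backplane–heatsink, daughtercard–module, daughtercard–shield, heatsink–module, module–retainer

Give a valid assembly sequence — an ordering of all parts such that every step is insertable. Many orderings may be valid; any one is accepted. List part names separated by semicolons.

heatsink; module; retainer; daughtercard; shield; backplane

1. heatsink@(1, -1) [+x clear] — {heatsink}
2. module@(1, 0) [+x clear] — {heatsink, module}
3. retainer@(0, 0) [-y clear] — {heatsink, module, retainer}
4. daughtercard@(1, 1) [-x clear] — {daughtercard, heatsink, module, retainer}
5. shield@(2, 1) [+x clear] — {daughtercard, heatsink, module, retainer, shield}
6. backplane@(2, -1) [+x clear] — {backplane, daughtercard, heatsink, module, retainer, shield}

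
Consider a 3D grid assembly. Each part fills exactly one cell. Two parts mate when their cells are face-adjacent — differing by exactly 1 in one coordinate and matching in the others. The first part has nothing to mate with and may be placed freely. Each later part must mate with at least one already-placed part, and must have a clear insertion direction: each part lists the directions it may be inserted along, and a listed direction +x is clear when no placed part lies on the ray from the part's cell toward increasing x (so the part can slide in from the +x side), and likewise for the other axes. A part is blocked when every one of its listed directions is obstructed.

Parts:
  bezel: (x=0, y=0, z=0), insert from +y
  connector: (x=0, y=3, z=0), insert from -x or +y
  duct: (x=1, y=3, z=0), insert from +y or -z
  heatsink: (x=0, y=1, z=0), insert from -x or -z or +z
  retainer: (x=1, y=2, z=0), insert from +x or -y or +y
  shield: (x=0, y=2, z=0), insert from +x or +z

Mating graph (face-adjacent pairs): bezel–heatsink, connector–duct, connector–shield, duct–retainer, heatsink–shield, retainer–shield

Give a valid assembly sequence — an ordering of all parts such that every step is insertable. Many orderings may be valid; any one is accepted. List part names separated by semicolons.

bezel; heatsink; shield; retainer; duct; connector

1. bezel@(0, 0, 0) [+y clear] — {bezel}
2. heatsink@(0, 1, 0) [-x clear] — {bezel, heatsink}
3. shield@(0, 2, 0) [+x clear] — {bezel, heatsink, shield}
4. retainer@(1, 2, 0) [+x clear] — {bezel, heatsink, retainer, shield}
5. duct@(1, 3, 0) [+y clear] — {bezel, duct, heatsink, retainer, shield}
6. connector@(0, 3, 0) [-x clear] — {bezel, connector, duct, heatsink, retainer, shield}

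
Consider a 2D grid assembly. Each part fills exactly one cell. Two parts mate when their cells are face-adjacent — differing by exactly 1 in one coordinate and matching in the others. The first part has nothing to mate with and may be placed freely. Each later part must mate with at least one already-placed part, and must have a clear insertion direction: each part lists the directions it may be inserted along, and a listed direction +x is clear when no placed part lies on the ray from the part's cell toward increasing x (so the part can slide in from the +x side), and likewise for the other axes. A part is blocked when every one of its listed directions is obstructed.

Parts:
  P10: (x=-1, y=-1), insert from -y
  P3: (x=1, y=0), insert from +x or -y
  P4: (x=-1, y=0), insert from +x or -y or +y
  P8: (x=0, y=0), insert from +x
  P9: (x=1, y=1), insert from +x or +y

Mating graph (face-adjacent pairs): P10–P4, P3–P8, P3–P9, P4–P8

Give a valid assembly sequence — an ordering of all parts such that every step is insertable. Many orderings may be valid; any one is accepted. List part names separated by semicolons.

P8; P4; P10; P3; P9

1. P8@(0, 0) [+x clear] — {P8}
2. P4@(-1, 0) [-y clear] — {P4, P8}
3. P10@(-1, -1) [-y clear] — {P10, P4, P8}
4. P3@(1, 0) [+x clear] — {P10, P3, P4, P8}
5. P9@(1, 1) [+x clear] — {P10, P3, P4, P8, P9}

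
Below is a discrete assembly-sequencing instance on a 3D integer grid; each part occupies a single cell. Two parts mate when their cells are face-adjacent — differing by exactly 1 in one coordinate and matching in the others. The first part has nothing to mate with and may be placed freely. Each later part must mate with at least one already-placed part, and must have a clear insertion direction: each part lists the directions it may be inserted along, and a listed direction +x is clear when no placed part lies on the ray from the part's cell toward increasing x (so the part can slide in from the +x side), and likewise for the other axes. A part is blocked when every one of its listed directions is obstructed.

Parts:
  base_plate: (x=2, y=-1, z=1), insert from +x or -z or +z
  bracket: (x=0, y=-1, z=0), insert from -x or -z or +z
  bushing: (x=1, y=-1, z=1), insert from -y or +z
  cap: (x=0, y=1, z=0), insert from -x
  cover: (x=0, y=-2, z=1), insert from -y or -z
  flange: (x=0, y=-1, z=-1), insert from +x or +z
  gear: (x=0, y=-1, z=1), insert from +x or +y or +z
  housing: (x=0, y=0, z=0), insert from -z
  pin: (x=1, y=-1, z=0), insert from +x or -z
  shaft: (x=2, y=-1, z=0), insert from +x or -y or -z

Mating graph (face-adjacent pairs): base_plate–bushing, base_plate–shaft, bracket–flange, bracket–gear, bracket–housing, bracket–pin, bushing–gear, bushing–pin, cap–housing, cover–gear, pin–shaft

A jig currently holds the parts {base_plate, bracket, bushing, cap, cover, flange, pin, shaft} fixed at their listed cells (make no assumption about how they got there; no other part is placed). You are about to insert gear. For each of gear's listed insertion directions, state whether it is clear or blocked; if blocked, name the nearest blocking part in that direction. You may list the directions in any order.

+x: blocked by bushing; +y: clear; +z: clear

+x: nearest on ray is bushing@(1, -1, 1) ⇒ blocked
+y: ray from gear(0, -1, 1) has no placed part ⇒ clear
+z: ray from gear(0, -1, 1) has no placed part ⇒ clear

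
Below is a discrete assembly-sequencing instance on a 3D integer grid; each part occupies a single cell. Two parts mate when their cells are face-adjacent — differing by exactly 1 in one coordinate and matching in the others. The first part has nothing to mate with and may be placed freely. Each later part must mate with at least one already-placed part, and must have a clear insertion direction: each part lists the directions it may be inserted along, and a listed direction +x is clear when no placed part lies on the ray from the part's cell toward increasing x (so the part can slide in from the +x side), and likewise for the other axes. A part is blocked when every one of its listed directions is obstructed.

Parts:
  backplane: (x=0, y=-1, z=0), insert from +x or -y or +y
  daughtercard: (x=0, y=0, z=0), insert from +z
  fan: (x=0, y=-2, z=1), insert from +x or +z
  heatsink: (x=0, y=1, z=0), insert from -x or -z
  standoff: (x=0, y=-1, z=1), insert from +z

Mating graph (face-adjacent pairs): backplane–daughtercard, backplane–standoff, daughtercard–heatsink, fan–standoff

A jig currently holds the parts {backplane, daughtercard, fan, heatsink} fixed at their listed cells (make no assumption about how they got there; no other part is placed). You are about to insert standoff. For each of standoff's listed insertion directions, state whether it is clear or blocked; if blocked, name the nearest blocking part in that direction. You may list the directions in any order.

+z: clear

+z: ray from standoff(0, -1, 1) has no placed part ⇒ clear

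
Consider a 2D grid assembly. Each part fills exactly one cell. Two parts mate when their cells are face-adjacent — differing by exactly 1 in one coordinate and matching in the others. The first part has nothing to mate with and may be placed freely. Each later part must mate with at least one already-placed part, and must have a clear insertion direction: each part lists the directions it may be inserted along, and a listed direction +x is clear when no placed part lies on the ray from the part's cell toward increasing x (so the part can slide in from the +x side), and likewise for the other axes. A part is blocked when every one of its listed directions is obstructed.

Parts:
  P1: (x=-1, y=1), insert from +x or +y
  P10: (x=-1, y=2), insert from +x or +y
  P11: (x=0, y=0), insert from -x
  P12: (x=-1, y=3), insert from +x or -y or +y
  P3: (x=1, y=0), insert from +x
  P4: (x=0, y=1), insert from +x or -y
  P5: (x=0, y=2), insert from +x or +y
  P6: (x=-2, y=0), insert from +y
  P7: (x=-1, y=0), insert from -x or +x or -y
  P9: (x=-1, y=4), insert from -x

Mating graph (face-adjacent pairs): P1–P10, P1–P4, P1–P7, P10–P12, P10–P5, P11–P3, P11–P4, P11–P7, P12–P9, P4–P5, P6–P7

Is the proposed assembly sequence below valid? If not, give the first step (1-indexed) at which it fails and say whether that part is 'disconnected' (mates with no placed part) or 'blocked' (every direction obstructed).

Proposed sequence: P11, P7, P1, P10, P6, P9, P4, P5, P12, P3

1. P11@(0, 0) [-x clear] — {P11}
2. P7@(-1, 0) [-x clear] — {P11, P7}
3. P1@(-1, 1) [+x clear] — {P1, P11, P7}
4. P10@(-1, 2) [+x clear] — {P1, P10, P11, P7}
5. P6@(-2, 0) [+y clear] — {P1, P10, P11, P6, P7}
6. P9@(-1, 4) — no placed neighbour ⇒ disconnected

Invalid at step 6 (disconnected)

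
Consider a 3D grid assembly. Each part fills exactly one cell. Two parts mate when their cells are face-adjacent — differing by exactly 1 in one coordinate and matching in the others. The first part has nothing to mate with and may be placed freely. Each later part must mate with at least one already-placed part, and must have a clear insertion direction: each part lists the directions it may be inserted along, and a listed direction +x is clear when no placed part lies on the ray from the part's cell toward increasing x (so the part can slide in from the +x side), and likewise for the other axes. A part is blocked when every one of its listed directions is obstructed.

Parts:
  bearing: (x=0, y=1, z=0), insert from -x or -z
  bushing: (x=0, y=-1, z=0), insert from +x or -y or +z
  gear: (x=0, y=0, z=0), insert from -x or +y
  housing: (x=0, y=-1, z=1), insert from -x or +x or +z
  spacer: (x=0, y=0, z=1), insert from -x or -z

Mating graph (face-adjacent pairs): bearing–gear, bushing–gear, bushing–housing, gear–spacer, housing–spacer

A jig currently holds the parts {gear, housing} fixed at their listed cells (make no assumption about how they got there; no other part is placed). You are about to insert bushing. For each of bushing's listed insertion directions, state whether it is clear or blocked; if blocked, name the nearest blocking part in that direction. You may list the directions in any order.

+x: clear; +z: blocked by housing; -y: clear

+x: ray from bushing(0, -1, 0) has no placed part ⇒ clear
-y: ray from bushing(0, -1, 0) has no placed part ⇒ clear
+z: nearest on ray is housing@(0, -1, 1) ⇒ blocked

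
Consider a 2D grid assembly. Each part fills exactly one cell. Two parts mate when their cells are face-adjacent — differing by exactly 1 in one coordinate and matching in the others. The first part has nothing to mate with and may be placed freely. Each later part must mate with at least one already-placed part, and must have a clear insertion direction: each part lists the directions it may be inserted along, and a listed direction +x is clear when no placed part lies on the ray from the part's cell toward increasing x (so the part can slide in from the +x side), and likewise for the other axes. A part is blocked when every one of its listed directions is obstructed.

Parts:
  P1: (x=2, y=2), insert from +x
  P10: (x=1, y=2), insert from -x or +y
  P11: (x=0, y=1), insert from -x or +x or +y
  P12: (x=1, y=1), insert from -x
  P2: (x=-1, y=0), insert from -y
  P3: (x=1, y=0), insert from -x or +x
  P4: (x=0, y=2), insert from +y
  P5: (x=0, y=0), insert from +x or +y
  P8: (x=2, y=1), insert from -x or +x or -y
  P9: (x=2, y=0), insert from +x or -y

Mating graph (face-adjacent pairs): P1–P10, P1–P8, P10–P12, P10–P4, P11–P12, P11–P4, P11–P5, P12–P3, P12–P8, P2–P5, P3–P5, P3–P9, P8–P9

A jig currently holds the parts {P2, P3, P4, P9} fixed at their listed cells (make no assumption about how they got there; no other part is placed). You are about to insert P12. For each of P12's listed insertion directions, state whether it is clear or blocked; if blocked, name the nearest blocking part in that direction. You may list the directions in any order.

-x: clear

-x: ray from P12(1, 1) has no placed part ⇒ clear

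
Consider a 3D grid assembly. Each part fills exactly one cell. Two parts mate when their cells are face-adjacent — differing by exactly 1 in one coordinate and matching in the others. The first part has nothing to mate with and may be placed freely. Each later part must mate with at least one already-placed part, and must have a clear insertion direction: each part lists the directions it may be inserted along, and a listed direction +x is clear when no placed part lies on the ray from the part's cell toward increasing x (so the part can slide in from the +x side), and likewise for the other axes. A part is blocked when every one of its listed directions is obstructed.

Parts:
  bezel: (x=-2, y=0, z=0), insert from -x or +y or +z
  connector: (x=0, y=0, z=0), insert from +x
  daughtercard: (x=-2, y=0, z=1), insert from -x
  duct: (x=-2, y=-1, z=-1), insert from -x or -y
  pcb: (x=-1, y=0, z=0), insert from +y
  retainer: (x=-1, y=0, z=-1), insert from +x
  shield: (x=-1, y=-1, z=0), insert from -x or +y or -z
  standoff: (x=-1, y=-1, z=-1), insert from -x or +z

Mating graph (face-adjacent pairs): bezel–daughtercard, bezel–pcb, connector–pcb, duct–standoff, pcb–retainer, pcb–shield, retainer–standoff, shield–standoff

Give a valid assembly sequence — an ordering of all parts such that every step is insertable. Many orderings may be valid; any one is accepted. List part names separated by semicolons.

connector; pcb; bezel; shield; standoff; duct; daughtercard; retainer

1. connector@(0, 0, 0) [+x clear] — {connector}
2. pcb@(-1, 0, 0) [+y clear] — {connector, pcb}
3. bezel@(-2, 0, 0) [-x clear] — {bezel, connector, pcb}
4. shield@(-1, -1, 0) [-x clear] — {bezel, connector, pcb, shield}
5. standoff@(-1, -1, -1) [-x clear] — {bezel, connector, pcb, shield, standoff}
6. duct@(-2, -1, -1) [-x clear] — {bezel, connector, duct, pcb, shield, standoff}
7. daughtercard@(-2, 0, 1) [-x clear] — {bezel, connector, daughtercard, duct, pcb, shield, standoff}
8. retainer@(-1, 0, -1) [+x clear] — {bezel, connector, daughtercard, duct, pcb, retainer, shield, standoff}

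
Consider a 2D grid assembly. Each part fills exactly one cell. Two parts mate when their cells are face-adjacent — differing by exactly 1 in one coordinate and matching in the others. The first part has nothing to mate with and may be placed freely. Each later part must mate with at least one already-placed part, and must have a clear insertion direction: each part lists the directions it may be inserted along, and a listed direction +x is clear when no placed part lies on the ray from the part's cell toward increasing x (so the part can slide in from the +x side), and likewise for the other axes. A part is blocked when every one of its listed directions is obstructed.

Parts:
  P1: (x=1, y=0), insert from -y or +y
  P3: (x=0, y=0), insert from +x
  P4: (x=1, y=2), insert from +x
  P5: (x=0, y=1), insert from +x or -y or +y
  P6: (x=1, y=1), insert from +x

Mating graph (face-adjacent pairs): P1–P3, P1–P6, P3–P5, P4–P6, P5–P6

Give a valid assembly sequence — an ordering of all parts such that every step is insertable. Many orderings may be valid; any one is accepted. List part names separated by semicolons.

1. P3@(0, 0) [+x clear] — {P3}
2. P5@(0, 1) [+x clear] — {P3, P5}
3. P6@(1, 1) [+x clear] — {P3, P5, P6}
4. P4@(1, 2) [+x clear] — {P3, P4, P5, P6}
5. P1@(1, 0) [-y clear] — {P1, P3, P4, P5, P6}

P3; P5; P6; P4; P1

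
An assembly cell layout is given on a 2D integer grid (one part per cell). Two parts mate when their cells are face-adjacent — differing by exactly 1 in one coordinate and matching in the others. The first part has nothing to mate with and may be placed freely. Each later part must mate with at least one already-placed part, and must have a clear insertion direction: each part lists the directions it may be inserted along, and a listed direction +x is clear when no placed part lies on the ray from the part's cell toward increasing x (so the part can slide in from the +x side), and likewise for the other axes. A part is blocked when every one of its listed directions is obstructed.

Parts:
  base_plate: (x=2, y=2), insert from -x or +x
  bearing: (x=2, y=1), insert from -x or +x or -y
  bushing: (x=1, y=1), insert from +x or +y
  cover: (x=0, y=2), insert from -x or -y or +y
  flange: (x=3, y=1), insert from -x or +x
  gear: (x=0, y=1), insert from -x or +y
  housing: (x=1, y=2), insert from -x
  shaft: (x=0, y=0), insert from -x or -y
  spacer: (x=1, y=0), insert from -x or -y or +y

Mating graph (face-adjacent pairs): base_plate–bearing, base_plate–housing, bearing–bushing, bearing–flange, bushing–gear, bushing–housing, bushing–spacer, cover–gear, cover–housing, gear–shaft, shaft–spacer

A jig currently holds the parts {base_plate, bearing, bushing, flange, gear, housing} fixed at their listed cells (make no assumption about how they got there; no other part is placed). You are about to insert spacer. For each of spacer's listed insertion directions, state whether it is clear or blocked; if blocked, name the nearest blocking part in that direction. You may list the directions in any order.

+y: blocked by bushing; -x: clear; -y: clear

-x: ray from spacer(1, 0) has no placed part ⇒ clear
-y: ray from spacer(1, 0) has no placed part ⇒ clear
+y: nearest on ray is bushing@(1, 1) ⇒ blocked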